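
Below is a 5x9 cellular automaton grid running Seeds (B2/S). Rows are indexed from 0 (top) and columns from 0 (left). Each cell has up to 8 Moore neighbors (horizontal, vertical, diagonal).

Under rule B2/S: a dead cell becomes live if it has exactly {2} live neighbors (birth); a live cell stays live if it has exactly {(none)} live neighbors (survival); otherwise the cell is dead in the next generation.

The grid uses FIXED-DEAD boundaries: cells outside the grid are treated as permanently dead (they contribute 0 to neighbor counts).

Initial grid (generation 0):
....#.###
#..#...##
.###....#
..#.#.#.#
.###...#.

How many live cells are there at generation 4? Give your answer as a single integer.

Simulating step by step:
Generation 0 (given above): 20 live cells
Generation 1: 12 live cells
...#.#...
.....#...
#....##..
#....#...
....###.#
Generation 2: 4 live cells
......#..
.........
.#.......
.#.......
.......#.
Generation 3: 4 live cells
.........
.........
#.#......
#.#......
.........
Generation 4: 4 live cells
.........
.#.......
...#.....
...#.....
.#.......
Population at generation 4: 4

Answer: 4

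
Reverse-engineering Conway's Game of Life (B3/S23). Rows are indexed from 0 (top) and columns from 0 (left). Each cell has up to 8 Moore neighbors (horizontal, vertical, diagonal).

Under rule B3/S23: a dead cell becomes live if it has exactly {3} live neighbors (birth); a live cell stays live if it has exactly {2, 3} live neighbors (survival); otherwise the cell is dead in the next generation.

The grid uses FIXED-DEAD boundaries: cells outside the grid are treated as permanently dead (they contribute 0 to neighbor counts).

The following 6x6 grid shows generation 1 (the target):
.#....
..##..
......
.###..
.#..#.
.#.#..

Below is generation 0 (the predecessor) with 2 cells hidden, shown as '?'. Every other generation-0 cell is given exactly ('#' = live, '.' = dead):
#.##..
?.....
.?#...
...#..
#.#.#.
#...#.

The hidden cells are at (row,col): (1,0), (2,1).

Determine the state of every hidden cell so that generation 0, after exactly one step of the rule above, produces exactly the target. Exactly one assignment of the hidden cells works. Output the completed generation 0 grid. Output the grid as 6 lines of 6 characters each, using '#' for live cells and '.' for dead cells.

Hidden generation-0 cells (in order): (1,0), (2,1).
A hidden cell only influences target cells in its own 3x3 neighborhood. Try each of the 2^2 = 4 assignments, step the completed generation 0 forward once under B3/S23, and compare with the target:
  (1,0)=. (2,1)=. -> step gives (0,1)='.' but target has '#' -> reject
  (1,0)=. (2,1)=# -> step gives (0,1)='.' but target has '#' -> reject
  (1,0)=# (2,1)=. -> step reproduces the target at every cell -> ACCEPT
  (1,0)=# (2,1)=# -> step gives (1,0)='#' but target has '.' -> reject
Unique solution: (1,0)=live, (2,1)=dead.
Check: live-neighbor counts of every cell in the completed generation 0:
131110
143310
121210
133321
131422
131312
Applying B3/S23 to generation 0 with these counts gives:
.#....
..##..
......
.###..
.#..#.
.#.#..
which matches the target exactly.

Answer: #.##..
#.....
..#...
...#..
#.#.#.
#...#.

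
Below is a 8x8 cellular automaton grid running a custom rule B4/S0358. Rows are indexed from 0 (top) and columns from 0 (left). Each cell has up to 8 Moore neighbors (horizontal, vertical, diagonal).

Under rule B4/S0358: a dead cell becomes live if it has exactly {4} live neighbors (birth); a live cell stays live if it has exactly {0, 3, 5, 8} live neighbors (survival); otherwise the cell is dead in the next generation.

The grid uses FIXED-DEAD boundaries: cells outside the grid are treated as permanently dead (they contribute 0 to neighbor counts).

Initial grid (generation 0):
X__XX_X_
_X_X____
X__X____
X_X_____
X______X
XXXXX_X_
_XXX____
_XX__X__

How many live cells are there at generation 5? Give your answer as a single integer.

Answer: 1

Derivation:
Simulating step by step:
Generation 0 (given above): 24 live cells
Generation 1: 18 live cells
______X_
__XXX___
_XX_____
_X______
X_XX____
XXX_____
X__XX___
_X___X__
Generation 2: 10 live cells
______X_
__XX____
_X_X____
________
X_______
XX______
X_X_____
________
Generation 3: 5 live cells
______X_
__X_____
__X_____
________
________
X_______
_X______
________
Generation 4: 1 live cells
______X_
________
________
________
________
________
________
________
Generation 5: 1 live cells
______X_
________
________
________
________
________
________
________
Population at generation 5: 1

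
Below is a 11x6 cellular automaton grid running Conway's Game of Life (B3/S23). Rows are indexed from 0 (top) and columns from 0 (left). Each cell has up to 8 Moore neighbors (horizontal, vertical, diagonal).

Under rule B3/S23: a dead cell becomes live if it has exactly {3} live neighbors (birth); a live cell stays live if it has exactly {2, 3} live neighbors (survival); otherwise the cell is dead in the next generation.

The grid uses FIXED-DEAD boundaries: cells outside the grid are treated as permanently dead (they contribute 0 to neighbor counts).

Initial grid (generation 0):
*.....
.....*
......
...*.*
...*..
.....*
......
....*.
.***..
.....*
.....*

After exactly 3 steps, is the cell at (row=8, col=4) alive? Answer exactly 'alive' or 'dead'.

Answer: alive

Derivation:
Simulating step by step:
Generation 0 (given above): 12 live cells
Generation 1: 9 live cells
......
......
....*.
....*.
......
......
......
..**..
..***.
..*.*.
......
Generation 2: 6 live cells
......
......
......
......
......
......
......
..*.*.
.*..*.
..*.*.
......
Generation 3: 6 live cells
......
......
......
......
......
......
......
...*..
.**.**
...*..
......

Cell (8,4) at generation 3: 1 -> alive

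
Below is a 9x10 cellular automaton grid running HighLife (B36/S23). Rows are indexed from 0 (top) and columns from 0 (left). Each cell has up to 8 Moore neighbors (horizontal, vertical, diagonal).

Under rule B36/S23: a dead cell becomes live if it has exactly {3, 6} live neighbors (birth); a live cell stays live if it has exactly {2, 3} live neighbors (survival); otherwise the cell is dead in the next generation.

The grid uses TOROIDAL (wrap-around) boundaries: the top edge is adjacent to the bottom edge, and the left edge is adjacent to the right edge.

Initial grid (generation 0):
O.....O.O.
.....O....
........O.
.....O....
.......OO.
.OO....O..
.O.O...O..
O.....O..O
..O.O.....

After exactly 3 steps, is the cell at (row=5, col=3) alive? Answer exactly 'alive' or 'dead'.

Simulating step by step:
Generation 0 (given above): 19 live cells
Generation 1: 24 live cells
.....O....
.......O.O
..........
.......OO.
......OOO.
.OO...OO..
.O....OOO.
OOOO......
OO...O.O..
Generation 2: 17 live cells
O.......O.
..........
.......O..
......O.O.
..........
.OO..O....
..OO..O.O.
........OO
O...O.O...
Generation 3: 19 live cells
.........O
..........
.......O..
.......O..
..........
.OOO......
.OOO...OOO
...O.O..OO
O......OO.

Cell (5,3) at generation 3: 1 -> alive

Answer: alive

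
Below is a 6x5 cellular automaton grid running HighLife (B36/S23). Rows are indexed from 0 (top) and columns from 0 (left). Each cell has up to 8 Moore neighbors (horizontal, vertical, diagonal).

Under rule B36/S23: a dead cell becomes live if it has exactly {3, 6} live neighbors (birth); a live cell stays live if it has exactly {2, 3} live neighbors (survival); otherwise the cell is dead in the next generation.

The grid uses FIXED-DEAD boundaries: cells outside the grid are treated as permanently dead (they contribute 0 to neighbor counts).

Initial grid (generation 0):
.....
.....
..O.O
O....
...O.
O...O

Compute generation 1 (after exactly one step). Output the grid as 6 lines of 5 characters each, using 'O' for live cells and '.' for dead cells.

Answer: .....
.....
.....
...O.
.....
.....

Derivation:
Simulating step by step:
Generation 0 (given above): 6 live cells
Generation 1: 1 live cells
(generation 1 grid is the final answer)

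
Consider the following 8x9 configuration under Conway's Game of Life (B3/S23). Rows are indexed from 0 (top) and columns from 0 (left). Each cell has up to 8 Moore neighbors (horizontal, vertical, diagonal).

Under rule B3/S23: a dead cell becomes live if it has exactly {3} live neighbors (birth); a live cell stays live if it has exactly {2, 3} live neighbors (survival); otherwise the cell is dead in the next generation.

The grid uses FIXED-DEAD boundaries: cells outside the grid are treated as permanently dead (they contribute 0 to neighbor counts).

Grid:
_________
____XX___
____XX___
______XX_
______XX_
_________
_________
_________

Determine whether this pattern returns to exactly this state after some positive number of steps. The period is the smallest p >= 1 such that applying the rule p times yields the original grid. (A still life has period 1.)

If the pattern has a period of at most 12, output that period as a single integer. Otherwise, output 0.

Simulating and comparing each generation to the original:
Gen 0 (original, given above): 8 live cells
Gen 1: 6 live cells, differs from original
Gen 2: 8 live cells, MATCHES original -> period = 2

Answer: 2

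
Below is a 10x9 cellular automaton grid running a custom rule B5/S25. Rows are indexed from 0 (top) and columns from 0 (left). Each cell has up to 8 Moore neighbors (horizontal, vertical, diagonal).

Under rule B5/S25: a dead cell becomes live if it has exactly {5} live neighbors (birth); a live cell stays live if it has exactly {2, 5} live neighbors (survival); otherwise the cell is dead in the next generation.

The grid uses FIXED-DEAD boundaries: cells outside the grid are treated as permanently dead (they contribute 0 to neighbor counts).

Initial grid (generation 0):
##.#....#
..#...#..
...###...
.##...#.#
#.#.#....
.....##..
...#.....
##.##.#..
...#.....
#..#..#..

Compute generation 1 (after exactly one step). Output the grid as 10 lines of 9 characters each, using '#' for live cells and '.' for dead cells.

Answer: .#.......
.........
....#....
...#.....
..#......
.....#...
...#.....
.........
.........
.........

Derivation:
Simulating step by step:
Generation 0 (given above): 28 live cells
Generation 1: 6 live cells
(generation 1 grid is the final answer)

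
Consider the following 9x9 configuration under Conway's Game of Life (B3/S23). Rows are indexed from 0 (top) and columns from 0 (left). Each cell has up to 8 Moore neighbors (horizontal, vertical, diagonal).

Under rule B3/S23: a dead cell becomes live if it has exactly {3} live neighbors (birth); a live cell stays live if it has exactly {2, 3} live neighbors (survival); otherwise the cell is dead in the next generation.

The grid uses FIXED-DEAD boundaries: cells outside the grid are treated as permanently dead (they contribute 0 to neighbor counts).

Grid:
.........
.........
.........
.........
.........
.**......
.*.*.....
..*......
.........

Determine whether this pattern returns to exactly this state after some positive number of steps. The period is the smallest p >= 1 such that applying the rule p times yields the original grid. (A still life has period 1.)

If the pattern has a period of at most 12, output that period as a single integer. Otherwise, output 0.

Simulating and comparing each generation to the original:
Gen 0 (original, given above): 5 live cells
Gen 1: 5 live cells, MATCHES original -> period = 1

Answer: 1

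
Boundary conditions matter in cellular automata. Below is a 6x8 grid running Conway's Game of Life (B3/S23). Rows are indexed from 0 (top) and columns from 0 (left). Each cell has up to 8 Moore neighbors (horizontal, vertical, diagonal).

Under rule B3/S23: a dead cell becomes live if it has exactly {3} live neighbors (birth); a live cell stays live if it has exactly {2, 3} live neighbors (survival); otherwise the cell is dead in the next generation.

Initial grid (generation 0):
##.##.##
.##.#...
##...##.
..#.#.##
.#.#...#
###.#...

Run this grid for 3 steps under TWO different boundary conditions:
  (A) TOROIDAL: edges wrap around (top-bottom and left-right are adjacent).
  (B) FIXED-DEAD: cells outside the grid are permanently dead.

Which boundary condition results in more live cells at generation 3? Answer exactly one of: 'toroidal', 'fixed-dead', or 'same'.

Under TOROIDAL boundary, generation 3:
..#..#..
........
...##...
........
........
...##...
Population = 6

Under FIXED-DEAD boundary, generation 3:
....#...
####...#
.#....##
##......
#.##...#
#####..#
Population = 21

Comparison: toroidal=6, fixed-dead=21 -> fixed-dead

Answer: fixed-dead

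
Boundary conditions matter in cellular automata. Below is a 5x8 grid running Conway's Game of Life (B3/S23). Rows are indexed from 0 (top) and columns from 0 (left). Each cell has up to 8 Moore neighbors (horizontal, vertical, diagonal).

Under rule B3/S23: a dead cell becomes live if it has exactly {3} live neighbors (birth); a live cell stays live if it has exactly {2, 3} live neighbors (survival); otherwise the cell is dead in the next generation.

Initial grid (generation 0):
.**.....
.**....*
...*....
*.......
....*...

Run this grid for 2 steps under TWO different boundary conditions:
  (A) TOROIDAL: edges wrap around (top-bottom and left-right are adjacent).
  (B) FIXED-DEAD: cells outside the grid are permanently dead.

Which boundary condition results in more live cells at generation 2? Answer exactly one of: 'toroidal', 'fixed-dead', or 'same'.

Answer: toroidal

Derivation:
Under TOROIDAL boundary, generation 2:
...*....
...*...*
*.*.....
*.*.....
**......
Population = 9

Under FIXED-DEAD boundary, generation 2:
.**.....
*..*....
.**.....
........
........
Population = 6

Comparison: toroidal=9, fixed-dead=6 -> toroidal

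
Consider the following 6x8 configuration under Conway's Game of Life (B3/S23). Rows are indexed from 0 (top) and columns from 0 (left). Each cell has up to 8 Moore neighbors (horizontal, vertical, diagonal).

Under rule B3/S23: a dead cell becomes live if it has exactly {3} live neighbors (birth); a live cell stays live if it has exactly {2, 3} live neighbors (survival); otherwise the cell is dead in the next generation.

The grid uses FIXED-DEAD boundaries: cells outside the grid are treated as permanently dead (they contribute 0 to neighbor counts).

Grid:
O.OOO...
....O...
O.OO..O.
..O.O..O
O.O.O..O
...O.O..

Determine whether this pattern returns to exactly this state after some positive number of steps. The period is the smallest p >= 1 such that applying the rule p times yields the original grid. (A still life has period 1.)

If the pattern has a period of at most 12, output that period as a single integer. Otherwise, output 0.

Simulating and comparing each generation to the original:
Gen 0 (original, given above): 18 live cells
Gen 1: 20 live cells, differs from original
Gen 2: 13 live cells, differs from original
Gen 3: 12 live cells, differs from original
Gen 4: 12 live cells, differs from original
Gen 5: 10 live cells, differs from original
Gen 6: 11 live cells, differs from original
Gen 7: 14 live cells, differs from original
Gen 8: 12 live cells, differs from original
Gen 9: 14 live cells, differs from original
Gen 10: 9 live cells, differs from original
Gen 11: 10 live cells, differs from original
Gen 12: 8 live cells, differs from original
No period found within 12 steps.

Answer: 0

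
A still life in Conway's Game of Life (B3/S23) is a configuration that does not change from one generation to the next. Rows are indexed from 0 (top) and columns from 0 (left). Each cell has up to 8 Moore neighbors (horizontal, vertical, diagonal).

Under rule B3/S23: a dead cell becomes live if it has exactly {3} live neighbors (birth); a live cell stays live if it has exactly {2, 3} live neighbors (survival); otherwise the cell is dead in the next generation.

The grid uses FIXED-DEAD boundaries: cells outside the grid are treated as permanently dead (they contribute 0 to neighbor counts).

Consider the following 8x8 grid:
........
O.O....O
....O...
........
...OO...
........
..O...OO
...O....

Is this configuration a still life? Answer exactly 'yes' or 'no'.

Answer: no

Derivation:
Compute generation 1 and compare to generation 0 (given above):
Generation 1:
........
........
........
...OO...
........
...O....
........
........
Cell (1,0) differs: gen0=1 vs gen1=0 -> NOT a still life.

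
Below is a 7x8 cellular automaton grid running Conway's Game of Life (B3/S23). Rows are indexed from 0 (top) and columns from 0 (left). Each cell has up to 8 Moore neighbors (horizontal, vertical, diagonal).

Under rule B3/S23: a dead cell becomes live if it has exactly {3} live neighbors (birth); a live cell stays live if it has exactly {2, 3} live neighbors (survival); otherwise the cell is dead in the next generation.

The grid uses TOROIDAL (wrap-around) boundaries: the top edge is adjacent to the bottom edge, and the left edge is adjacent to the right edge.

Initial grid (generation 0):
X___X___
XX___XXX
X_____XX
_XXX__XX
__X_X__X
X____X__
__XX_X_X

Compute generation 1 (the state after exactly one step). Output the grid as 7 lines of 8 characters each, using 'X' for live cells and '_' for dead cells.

Answer: __XXX___
_X___X__
________
_XXX_X__
__X_XX_X
XXX__X_X
XX_X_XXX

Derivation:
Simulating step by step:
Generation 0 (given above): 24 live cells
Generation 1: 24 live cells
(generation 1 grid is the final answer)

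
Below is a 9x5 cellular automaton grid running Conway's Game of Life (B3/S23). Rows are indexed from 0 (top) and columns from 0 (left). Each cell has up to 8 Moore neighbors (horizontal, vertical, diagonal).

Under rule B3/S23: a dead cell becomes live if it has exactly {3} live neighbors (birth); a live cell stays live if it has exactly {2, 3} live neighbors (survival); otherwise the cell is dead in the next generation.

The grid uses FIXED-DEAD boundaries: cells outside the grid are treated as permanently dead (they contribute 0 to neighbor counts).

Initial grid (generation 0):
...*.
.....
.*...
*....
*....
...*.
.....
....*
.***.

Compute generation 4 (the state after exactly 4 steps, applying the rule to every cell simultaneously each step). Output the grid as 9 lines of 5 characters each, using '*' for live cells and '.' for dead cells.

Answer: .....
.....
.....
.....
.....
.....
.....
..**.
..**.

Derivation:
Simulating step by step:
Generation 0 (given above): 9 live cells
Generation 1: 6 live cells
.....
.....
.....
**...
.....
.....
.....
..**.
..**.
Generation 2: 4 live cells
.....
.....
.....
.....
.....
.....
.....
..**.
..**.
Generation 3: 4 live cells
.....
.....
.....
.....
.....
.....
.....
..**.
..**.
Generation 4: 4 live cells
(generation 4 grid is the final answer)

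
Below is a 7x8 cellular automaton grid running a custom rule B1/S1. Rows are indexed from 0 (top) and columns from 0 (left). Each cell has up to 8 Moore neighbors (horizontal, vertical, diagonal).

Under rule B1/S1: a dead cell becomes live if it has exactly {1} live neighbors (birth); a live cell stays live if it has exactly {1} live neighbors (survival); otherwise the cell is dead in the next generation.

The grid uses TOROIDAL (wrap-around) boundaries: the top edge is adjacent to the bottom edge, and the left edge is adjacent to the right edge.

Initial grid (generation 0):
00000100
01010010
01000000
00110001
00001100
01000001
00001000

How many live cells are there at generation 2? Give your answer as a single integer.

Answer: 13

Derivation:
Simulating step by step:
Generation 0 (given above): 13 live cells
Generation 1: 14 live cells
11000001
01000011
00000100
00000000
00000100
00100000
01111001
Generation 2: 13 live cells
00000000
00001000
01101100
00000000
01111010
00000001
00001100
Population at generation 2: 13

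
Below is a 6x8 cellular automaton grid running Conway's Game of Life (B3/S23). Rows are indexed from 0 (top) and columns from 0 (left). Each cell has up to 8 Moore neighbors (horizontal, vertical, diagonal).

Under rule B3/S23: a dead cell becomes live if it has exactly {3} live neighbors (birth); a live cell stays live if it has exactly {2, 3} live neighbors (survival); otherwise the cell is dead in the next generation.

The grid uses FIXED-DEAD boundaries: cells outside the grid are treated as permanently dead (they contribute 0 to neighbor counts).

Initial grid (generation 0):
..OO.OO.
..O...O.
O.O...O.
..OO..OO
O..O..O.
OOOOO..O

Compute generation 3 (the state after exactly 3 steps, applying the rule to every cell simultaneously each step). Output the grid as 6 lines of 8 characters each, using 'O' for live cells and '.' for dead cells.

Answer: .OOOOOOO
....O..O
O...O...
O..O....
O.....O.
OOOOO...

Derivation:
Simulating step by step:
Generation 0 (given above): 22 live cells
Generation 1: 23 live cells
..OO.OO.
..O...OO
..O..OO.
..OO.OOO
O....OO.
OOOOO...
Generation 2: 24 live cells
..OO.OOO
.OO.O..O
.OO.O...
.OOO...O
O......O
OOOOOO..
Generation 3: 20 live cells
(generation 3 grid is the final answer)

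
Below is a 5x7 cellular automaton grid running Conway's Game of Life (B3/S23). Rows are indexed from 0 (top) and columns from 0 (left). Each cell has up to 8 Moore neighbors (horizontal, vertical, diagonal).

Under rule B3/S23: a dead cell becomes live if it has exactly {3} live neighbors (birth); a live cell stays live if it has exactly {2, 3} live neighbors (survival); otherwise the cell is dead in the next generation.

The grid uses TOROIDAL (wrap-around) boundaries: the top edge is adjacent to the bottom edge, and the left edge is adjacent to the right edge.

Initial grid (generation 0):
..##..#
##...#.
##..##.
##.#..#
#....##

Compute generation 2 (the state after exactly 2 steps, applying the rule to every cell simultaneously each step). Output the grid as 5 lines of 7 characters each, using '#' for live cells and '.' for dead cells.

Simulating step by step:
Generation 0 (given above): 17 live cells
Generation 1: 10 live cells
..#.#..
...#.#.
....##.
..#....
...###.
Generation 2: 9 live cells
(generation 2 grid is the final answer)

Answer: ..#....
...#.#.
...###.
.......
..#.##.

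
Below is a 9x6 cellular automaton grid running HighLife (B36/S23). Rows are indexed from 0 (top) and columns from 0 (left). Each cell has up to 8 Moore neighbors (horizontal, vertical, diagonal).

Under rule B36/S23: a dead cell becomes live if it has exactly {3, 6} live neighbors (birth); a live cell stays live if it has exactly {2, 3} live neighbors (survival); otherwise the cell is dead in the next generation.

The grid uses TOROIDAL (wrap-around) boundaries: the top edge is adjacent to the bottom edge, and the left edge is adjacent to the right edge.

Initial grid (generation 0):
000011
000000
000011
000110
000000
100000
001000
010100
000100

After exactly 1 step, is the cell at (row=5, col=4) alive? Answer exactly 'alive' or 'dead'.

Simulating step by step:
Generation 0 (given above): 11 live cells
Generation 1: 12 live cells
000010
000000
000111
000111
000000
000000
011000
000100
001100

Cell (5,4) at generation 1: 0 -> dead

Answer: dead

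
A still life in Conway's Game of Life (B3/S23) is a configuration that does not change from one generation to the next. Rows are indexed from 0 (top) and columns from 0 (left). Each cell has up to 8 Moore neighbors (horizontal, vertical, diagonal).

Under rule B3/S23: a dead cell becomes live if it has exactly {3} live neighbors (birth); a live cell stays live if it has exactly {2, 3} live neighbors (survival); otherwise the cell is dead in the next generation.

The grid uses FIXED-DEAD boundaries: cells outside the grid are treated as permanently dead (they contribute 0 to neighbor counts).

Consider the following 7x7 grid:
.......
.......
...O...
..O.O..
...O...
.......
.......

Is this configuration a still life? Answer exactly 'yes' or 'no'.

Answer: yes

Derivation:
Compute generation 1 and compare to generation 0 (given above):
Generation 1:
.......
.......
...O...
..O.O..
...O...
.......
.......
The grids are IDENTICAL -> still life.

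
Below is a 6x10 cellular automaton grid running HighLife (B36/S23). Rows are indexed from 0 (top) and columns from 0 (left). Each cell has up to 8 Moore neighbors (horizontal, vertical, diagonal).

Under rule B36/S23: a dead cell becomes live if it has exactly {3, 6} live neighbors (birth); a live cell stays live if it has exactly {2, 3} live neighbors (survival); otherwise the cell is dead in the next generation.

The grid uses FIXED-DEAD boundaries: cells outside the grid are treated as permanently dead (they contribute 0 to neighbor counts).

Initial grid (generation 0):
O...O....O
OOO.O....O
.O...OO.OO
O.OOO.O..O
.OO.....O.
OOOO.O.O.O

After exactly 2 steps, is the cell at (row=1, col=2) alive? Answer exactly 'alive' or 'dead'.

Simulating step by step:
Generation 0 (given above): 29 live cells
Generation 1: 25 live cells
O..O......
O.OOO....O
......OOOO
O..OO.O..O
...O.OOOOO
O..O....O.
Generation 2: 26 live cells
.OOOO.....
.OOOO..O.O
.OO...OO.O
...OO.....
..OO.OO..O
....O.O.OO

Cell (1,2) at generation 2: 1 -> alive

Answer: alive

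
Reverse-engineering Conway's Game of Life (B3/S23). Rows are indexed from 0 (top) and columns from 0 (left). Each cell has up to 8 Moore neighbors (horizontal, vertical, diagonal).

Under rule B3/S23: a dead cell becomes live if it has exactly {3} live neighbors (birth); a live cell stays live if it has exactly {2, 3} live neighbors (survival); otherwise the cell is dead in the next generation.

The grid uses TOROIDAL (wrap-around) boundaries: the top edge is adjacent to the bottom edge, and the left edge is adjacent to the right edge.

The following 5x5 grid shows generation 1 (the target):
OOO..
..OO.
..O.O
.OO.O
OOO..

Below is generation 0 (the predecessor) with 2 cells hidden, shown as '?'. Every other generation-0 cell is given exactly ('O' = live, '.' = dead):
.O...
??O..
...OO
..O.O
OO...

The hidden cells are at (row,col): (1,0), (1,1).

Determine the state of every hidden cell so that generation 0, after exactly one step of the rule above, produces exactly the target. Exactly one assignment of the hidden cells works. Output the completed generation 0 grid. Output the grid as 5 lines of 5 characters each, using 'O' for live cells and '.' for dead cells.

Hidden generation-0 cells (in order): (1,0), (1,1).
A hidden cell only influences target cells in its own 3x3 neighborhood. Try each of the 2^2 = 4 assignments, step the completed generation 0 forward once under B3/S23, and compare with the target:
  (1,0)=. (1,1)=. -> step reproduces the target at every cell -> ACCEPT
  (1,0)=. (1,1)=O -> step gives (0,0)='.' but target has 'O' -> reject
  (1,0)=O (1,1)=. -> step gives (0,0)='.' but target has 'O' -> reject
  (1,0)=O (1,1)=O -> step gives (0,0)='.' but target has 'O' -> reject
Unique solution: (1,0)=dead, (1,1)=dead.
Check: live-neighbor counts of every cell in the completed generation 0:
33311
22232
22342
43243
33322
Applying B3/S23 to generation 0 with these counts gives:
OOO..
..OO.
..O.O
.OO.O
OOO..
which matches the target exactly.

Answer: .O...
..O..
...OO
..O.O
OO...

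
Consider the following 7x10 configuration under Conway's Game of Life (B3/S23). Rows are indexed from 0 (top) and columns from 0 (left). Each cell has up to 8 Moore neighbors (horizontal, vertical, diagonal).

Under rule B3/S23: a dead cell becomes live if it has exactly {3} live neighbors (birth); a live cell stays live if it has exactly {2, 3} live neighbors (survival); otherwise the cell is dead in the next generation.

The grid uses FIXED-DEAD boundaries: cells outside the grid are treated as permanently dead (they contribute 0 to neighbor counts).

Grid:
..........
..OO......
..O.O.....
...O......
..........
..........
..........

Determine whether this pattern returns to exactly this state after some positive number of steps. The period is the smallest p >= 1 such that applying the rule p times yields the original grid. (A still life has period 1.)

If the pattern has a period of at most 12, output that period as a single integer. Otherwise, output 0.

Answer: 1

Derivation:
Simulating and comparing each generation to the original:
Gen 0 (original, given above): 5 live cells
Gen 1: 5 live cells, MATCHES original -> period = 1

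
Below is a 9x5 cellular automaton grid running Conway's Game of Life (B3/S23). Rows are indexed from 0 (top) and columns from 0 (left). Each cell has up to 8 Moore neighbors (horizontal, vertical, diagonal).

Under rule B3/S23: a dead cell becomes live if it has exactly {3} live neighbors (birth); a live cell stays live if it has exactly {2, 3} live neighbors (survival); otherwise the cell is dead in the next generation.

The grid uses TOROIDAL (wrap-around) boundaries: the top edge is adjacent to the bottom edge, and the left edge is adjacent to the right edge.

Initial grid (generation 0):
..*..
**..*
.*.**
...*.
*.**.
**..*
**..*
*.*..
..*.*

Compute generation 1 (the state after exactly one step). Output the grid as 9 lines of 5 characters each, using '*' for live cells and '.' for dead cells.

Simulating step by step:
Generation 0 (given above): 21 live cells
Generation 1: 15 live cells
(generation 1 grid is the final answer)

Answer: ..*.*
.*..*
.*.*.
**...
*.**.
.....
..**.
..*..
..*..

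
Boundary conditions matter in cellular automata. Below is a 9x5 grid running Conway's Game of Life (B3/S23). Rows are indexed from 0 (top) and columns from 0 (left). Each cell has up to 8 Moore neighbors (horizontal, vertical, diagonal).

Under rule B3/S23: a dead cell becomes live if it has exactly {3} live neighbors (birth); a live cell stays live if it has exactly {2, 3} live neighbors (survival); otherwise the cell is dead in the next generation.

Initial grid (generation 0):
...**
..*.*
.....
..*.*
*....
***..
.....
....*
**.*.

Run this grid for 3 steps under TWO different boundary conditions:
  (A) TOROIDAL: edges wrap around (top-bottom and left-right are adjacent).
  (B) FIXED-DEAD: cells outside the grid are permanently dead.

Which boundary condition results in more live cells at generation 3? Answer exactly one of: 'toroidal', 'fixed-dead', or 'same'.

Answer: toroidal

Derivation:
Under TOROIDAL boundary, generation 3:
*....
*****
.....
*.*..
*.*..
..**.
..**.
.****
*....
Population = 19

Under FIXED-DEAD boundary, generation 3:
...**
...**
.....
.....
.*...
*....
**...
.....
.....
Population = 8

Comparison: toroidal=19, fixed-dead=8 -> toroidal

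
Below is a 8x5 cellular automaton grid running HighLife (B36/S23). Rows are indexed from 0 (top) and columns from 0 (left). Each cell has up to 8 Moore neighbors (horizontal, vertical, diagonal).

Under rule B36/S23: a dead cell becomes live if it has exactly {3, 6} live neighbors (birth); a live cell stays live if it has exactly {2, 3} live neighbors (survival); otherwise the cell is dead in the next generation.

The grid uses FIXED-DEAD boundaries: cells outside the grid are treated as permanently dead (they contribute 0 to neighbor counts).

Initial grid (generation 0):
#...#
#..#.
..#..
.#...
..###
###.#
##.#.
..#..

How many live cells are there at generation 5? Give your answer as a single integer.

Simulating step by step:
Generation 0 (given above): 17 live cells
Generation 1: 14 live cells
.....
.#.#.
.##..
.#...
#...#
#..##
#..#.
.##..
Generation 2: 19 live cells
.....
.#...
##...
###..
##.##
##.##
#..##
.##..
Generation 3: 10 live cells
.....
##...
.....
...#.
..#.#
.....
#...#
.###.
Generation 4: 9 live cells
.....
.....
.....
...#.
...#.
...#.
.###.
.###.
Generation 5: 9 live cells
.....
.....
.....
.....
..###
...##
.#..#
.#.#.
Population at generation 5: 9

Answer: 9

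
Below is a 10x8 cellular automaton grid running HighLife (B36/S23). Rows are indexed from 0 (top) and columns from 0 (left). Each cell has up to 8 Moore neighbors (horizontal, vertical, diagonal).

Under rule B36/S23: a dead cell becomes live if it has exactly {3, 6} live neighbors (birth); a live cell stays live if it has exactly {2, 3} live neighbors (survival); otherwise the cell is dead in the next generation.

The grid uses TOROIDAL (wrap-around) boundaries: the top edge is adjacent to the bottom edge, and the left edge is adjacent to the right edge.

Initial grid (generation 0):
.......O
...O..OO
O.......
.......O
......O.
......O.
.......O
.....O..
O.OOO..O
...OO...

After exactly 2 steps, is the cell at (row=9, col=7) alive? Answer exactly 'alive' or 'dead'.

Simulating step by step:
Generation 0 (given above): 17 live cells
Generation 1: 26 live cells
...OO.OO
O.....OO
O.....O.
.......O
......OO
......OO
......O.
O..OO.OO
..O..O..
O.O.O..O
Generation 2: 23 live cells
.O.OO...
O.......
O.....OO
O.......
O.......
.....O..
O......O
...OO.OO
..O..O..
OOO.O..O

Cell (9,7) at generation 2: 1 -> alive

Answer: alive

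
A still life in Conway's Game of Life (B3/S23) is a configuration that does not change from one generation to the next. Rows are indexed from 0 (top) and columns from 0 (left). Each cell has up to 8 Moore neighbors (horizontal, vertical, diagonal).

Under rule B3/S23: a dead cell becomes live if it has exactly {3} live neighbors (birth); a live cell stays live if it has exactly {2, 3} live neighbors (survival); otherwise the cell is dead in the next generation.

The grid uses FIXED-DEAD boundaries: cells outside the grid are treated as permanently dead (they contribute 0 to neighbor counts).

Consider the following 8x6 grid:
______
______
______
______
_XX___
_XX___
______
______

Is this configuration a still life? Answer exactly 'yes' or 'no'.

Answer: yes

Derivation:
Compute generation 1 and compare to generation 0 (given above):
Generation 1:
______
______
______
______
_XX___
_XX___
______
______
The grids are IDENTICAL -> still life.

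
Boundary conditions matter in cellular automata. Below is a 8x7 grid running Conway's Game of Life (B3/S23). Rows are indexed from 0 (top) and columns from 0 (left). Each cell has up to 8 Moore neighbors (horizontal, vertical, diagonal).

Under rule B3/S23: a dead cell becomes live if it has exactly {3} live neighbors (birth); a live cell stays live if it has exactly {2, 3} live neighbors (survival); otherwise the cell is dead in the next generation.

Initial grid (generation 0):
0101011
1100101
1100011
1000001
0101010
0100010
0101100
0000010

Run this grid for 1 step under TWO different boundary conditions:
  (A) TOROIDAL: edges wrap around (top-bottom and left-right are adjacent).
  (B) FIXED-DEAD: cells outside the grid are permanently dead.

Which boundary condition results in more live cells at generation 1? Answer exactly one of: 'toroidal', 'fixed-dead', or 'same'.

Under TOROIDAL boundary, generation 1:
0110000
0000100
0000000
0010100
0110110
1101010
0010110
1001011
Population = 20

Under FIXED-DEAD boundary, generation 1:
1110111
0000100
0000001
1010101
1110111
1101010
0010110
0000100
Population = 26

Comparison: toroidal=20, fixed-dead=26 -> fixed-dead

Answer: fixed-dead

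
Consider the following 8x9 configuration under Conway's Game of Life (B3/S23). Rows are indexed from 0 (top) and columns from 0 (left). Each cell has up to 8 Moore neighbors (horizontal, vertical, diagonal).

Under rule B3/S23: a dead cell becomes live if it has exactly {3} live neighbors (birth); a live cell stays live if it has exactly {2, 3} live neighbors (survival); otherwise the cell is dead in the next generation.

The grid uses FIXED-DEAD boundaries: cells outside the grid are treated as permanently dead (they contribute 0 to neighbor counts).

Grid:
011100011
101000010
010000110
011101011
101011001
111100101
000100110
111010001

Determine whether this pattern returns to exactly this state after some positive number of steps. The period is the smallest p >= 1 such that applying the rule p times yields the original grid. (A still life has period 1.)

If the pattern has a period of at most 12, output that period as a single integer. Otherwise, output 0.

Simulating and comparing each generation to the original:
Gen 0 (original, given above): 36 live cells
Gen 1: 27 live cells, differs from original
Gen 2: 34 live cells, differs from original
Gen 3: 21 live cells, differs from original
Gen 4: 17 live cells, differs from original
Gen 5: 21 live cells, differs from original
Gen 6: 15 live cells, differs from original
Gen 7: 17 live cells, differs from original
Gen 8: 13 live cells, differs from original
Gen 9: 13 live cells, differs from original
Gen 10: 11 live cells, differs from original
Gen 11: 10 live cells, differs from original
Gen 12: 13 live cells, differs from original
No period found within 12 steps.

Answer: 0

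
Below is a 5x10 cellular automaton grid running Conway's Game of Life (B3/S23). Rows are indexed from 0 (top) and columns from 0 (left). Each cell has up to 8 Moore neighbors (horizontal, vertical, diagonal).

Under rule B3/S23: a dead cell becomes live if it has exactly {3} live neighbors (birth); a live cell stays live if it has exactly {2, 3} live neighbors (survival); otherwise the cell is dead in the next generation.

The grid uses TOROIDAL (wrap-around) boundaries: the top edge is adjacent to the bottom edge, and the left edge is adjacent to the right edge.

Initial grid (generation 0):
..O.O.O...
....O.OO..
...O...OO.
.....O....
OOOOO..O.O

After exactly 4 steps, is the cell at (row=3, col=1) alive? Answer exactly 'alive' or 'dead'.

Simulating step by step:
Generation 0 (given above): 17 live cells
Generation 1: 22 live cells
O.O.O.O.O.
....O.O.O.
....OO.OO.
OO....OO.O
OOO.O.O...
Generation 2: 16 live cells
O.O.O.O...
....O.O.O.
O...O.....
..OOO....O
..O...O.O.
Generation 3: 18 live cells
.O....O..O
.O..O..O.O
....O....O
.OO.OO...O
..O.O..O.O
Generation 4: 22 live cells
.OOO.OOO.O
.....O...O
.OO.O....O
.OO.OO...O
..O.O.O..O

Cell (3,1) at generation 4: 1 -> alive

Answer: alive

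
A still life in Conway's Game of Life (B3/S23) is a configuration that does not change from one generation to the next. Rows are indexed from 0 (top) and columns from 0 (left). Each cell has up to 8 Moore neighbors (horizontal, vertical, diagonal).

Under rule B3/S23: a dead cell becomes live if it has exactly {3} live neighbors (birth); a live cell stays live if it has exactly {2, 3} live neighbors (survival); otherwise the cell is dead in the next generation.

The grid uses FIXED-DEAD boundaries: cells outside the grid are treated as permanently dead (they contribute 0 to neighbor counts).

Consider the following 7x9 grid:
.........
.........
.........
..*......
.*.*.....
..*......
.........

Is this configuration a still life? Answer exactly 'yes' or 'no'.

Compute generation 1 and compare to generation 0 (given above):
Generation 1:
.........
.........
.........
..*......
.*.*.....
..*......
.........
The grids are IDENTICAL -> still life.

Answer: yes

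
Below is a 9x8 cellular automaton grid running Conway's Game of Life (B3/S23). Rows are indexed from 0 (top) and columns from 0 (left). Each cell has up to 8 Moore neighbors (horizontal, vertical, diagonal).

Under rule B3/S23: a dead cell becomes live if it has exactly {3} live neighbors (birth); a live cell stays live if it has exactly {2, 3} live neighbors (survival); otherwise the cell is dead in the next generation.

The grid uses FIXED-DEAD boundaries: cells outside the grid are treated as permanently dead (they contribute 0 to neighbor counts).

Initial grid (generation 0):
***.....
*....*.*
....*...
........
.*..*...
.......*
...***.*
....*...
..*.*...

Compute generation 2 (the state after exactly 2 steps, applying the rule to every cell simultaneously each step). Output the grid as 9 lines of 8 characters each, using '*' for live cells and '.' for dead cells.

Simulating step by step:
Generation 0 (given above): 17 live cells
Generation 1: 11 live cells
**......
*.......
........
........
........
...*.**.
...****.
........
...*....
Generation 2: 10 live cells
(generation 2 grid is the final answer)

Answer: **......
**......
........
........
........
...*..*.
...*..*.
...*.*..
........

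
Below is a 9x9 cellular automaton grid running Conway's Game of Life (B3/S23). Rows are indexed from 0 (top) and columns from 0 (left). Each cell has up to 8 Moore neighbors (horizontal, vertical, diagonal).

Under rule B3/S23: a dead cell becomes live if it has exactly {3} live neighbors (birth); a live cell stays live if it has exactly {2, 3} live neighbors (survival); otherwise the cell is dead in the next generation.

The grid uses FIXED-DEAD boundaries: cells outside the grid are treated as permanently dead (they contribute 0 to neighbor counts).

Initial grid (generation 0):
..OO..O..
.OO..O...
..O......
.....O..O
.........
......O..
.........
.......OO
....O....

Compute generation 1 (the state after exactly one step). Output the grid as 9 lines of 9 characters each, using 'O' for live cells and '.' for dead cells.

Answer: .OOO.....
.O.......
.OO......
.........
.........
.........
.......O.
.........
.........

Derivation:
Simulating step by step:
Generation 0 (given above): 13 live cells
Generation 1: 7 live cells
(generation 1 grid is the final answer)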